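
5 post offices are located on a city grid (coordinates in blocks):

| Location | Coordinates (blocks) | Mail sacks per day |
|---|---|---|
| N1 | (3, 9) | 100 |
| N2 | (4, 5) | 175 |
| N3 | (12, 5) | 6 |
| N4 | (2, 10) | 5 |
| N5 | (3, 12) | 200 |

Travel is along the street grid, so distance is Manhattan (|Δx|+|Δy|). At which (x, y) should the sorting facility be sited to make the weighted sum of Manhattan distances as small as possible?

(3, 9)

Manhattan distance separates: Σwᵢ(|x−xᵢ|+|y−yᵢ|) = Σwᵢ|x−xᵢ| + Σwᵢ|y−yᵢ|, so x and y are optimised independently as 1-D weighted medians.
Total weight W = 486; half = 243.
x-coordinate, sorted with cumulative weight:
  x=2 (N4, w=5) cum 5
  x=3 (N1, w=100) cum 105
  x=3 (N5, w=200) cum 305  ← median
  x=4 (N2, w=175) cum 480
  x=12 (N3, w=6) cum 486
⇒ x* = 3
y-coordinate, sorted with cumulative weight:
  y=5 (N2, w=175) cum 175
  y=5 (N3, w=6) cum 181
  y=9 (N1, w=100) cum 281  ← median
  y=10 (N4, w=5) cum 286
  y=12 (N5, w=200) cum 486
⇒ y* = 9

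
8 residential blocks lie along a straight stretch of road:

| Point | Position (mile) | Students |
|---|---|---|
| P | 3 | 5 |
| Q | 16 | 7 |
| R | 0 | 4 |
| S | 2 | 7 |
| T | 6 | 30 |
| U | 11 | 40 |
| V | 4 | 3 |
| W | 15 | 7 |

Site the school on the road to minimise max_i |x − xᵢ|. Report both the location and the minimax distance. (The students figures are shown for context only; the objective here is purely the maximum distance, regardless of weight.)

The 1-center on a line is the midpoint of the two extreme points: leftmost at 0, rightmost at 16.
Optimal location = (0 + 16)/2 = 8; maximum distance = (16 − 0)/2 = 8.

location 8, max distance 8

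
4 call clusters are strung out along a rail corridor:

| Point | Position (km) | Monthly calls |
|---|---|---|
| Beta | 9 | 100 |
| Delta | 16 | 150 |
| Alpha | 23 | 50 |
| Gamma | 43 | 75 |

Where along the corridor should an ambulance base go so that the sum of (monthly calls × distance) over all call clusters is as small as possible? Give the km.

For a sum of weighted absolute distances on a line, the optimum is the weighted median (not the mean). Total weight W = 375; half-weight = 187.5.
Sort by position and accumulate weight:
  km 9 (Beta, w=100) → cum 100
  km 16 (Delta, w=150) → cum 250  ≥ 187.5 → median here
  km 23 (Alpha, w=50) → cum 300
  km 43 (Gamma, w=75) → cum 375
Optimal location: km 16.

x = 16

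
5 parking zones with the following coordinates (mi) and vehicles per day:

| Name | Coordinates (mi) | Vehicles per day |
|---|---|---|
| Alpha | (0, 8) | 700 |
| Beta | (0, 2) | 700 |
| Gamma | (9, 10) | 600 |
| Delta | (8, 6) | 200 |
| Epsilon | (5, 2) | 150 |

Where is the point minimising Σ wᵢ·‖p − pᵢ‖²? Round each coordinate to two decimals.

The minimiser of Σwᵢ‖p−pᵢ‖² is the weighted centroid p* = (Σwᵢpᵢ)/(Σwᵢ).
Σwᵢ = 2350.
Σwᵢxᵢ = 700·0 + 700·0 + 600·9 + 200·8 + 150·5 = 7750.
Σwᵢyᵢ = 700·8 + 700·2 + 600·10 + 200·6 + 150·2 = 14500.
x* = 7750/2350 = 3.30, y* = 14500/2350 = 6.17.

(3.30, 6.17)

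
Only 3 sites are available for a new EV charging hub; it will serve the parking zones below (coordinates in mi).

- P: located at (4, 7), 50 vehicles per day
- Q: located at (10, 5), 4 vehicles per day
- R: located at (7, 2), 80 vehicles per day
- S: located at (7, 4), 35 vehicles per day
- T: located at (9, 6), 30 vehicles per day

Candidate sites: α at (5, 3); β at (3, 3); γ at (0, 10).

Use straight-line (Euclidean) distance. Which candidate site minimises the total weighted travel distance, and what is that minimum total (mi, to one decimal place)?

Total weighted distance at each candidate:
  α (5, 3): total = 634.8
  β (3, 3): total = 910.7
  γ (0, 10): total = 1763.3
Minimum is at α with total 634.8 mi.

α, total 634.8 mi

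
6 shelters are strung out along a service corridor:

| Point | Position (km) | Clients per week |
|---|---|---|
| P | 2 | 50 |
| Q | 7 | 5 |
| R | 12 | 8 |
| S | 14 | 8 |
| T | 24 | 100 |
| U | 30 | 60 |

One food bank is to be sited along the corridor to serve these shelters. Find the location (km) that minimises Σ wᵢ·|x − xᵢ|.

For a sum of weighted absolute distances on a line, the optimum is the weighted median (not the mean). Total weight W = 231; half-weight = 115.5.
Sort by position and accumulate weight:
  km 2 (P, w=50) → cum 50
  km 7 (Q, w=5) → cum 55
  km 12 (R, w=8) → cum 63
  km 14 (S, w=8) → cum 71
  km 24 (T, w=100) → cum 171  ≥ 115.5 → median here
  km 30 (U, w=60) → cum 231
Optimal location: km 24.

x = 24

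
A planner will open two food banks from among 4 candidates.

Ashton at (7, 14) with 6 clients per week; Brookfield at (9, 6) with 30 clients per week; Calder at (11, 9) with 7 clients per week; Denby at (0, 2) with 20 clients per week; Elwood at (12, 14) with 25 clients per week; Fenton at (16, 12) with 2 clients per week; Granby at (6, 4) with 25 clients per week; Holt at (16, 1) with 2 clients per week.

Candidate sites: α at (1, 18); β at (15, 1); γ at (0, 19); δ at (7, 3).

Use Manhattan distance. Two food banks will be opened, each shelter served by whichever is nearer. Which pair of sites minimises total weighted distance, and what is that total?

{β, δ}, total 922

Evaluate every pair (each demand assigned to the nearer of the two):
  {β, δ}: total = 922
  {α, δ}: total = 923
  {γ, δ}: total = 954
  {α, β}: total = 1495
  {β, γ}: total = 1532
  {α, γ}: total = 2089
Best pair: {β, δ} with total 922.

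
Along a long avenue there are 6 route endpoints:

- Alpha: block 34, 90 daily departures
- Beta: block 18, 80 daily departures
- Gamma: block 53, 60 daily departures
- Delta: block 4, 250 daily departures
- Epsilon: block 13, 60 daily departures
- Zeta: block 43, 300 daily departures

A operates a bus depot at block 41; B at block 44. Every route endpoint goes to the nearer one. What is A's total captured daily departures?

The indifferent point is the midpoint (41+44)/2 = 42.5; route endpoints left of it (closer to A at 41) go to A, those right go to B.
  Delta at 4 (w=250) → A
  Epsilon at 13 (w=60) → A
  Beta at 18 (w=80) → A
  Alpha at 34 (w=90) → A
  Zeta at 43 (w=300) → B
  Gamma at 53 (w=60) → B
A captures 480; B captures 360.

480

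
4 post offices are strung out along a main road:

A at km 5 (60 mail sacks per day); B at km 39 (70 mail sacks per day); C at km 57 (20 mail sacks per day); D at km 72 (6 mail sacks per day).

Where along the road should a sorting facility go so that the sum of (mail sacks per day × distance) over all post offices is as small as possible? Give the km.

x = 39

For a sum of weighted absolute distances on a line, the optimum is the weighted median (not the mean). Total weight W = 156; half-weight = 78.
Sort by position and accumulate weight:
  km 5 (A, w=60) → cum 60
  km 39 (B, w=70) → cum 130  ≥ 78 → median here
  km 57 (C, w=20) → cum 150
  km 72 (D, w=6) → cum 156
Optimal location: km 39.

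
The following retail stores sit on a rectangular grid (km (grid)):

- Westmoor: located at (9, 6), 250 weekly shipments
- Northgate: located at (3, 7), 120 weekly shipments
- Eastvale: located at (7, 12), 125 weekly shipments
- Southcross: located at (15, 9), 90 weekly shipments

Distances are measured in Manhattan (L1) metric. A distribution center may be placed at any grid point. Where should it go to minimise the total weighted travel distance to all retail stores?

Manhattan distance separates: Σwᵢ(|x−xᵢ|+|y−yᵢ|) = Σwᵢ|x−xᵢ| + Σwᵢ|y−yᵢ|, so x and y are optimised independently as 1-D weighted medians.
Total weight W = 585; half = 292.5.
x-coordinate, sorted with cumulative weight:
  x=3 (Northgate, w=120) cum 120
  x=7 (Eastvale, w=125) cum 245
  x=9 (Westmoor, w=250) cum 495  ← median
  x=15 (Southcross, w=90) cum 585
⇒ x* = 9
y-coordinate, sorted with cumulative weight:
  y=6 (Westmoor, w=250) cum 250
  y=7 (Northgate, w=120) cum 370  ← median
  y=9 (Southcross, w=90) cum 460
  y=12 (Eastvale, w=125) cum 585
⇒ y* = 7

(9, 7)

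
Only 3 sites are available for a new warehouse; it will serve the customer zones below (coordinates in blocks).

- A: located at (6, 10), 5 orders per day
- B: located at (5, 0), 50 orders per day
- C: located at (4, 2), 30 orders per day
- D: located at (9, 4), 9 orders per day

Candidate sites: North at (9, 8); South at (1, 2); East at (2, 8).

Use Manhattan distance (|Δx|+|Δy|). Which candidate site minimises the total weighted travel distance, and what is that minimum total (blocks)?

South, total 545 blocks

Total weighted distance at each candidate:
  North (9, 8): total = 991
  South (1, 2): total = 545
  East (2, 8): total = 919
Minimum is at South with total 545 blocks.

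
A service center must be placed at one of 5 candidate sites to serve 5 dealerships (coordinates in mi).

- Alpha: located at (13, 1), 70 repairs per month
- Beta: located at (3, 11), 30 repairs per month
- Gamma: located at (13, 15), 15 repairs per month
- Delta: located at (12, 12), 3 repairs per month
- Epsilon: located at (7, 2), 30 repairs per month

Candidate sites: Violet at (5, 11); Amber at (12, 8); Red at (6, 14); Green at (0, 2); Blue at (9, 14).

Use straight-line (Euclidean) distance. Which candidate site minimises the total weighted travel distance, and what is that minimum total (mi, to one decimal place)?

Amber, total 1132.0 mi

Total weighted distance at each candidate:
  Violet (5, 11): total = 1388.4
  Amber (12, 8): total = 1132.0
  Red (6, 14): total = 1647.1
  Green (0, 2): total = 1729.9
  Blue (9, 14): total = 1591.0
Minimum is at Amber with total 1132.0 mi.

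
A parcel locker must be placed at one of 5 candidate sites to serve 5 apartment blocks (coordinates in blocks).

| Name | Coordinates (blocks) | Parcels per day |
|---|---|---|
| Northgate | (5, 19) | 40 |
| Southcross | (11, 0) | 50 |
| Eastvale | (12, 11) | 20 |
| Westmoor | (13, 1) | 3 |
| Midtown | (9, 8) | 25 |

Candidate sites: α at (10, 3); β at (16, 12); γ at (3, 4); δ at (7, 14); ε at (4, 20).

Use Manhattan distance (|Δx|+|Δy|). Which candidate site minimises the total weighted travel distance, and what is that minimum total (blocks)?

Total weighted distance at each candidate:
  α (10, 3): total = 1405
  β (16, 12): total = 1987
  γ (3, 4): total = 1889
  δ (7, 14): total = 1597
  ε (4, 20): total = 2279
Minimum is at α with total 1405 blocks.

α, total 1405 blocks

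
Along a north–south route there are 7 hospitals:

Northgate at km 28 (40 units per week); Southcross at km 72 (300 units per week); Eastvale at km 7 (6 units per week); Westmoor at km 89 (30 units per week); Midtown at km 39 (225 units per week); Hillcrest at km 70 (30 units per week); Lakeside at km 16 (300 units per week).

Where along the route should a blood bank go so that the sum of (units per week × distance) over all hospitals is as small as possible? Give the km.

x = 39

For a sum of weighted absolute distances on a line, the optimum is the weighted median (not the mean). Total weight W = 931; half-weight = 465.5.
Sort by position and accumulate weight:
  km 7 (Eastvale, w=6) → cum 6
  km 16 (Lakeside, w=300) → cum 306
  km 28 (Northgate, w=40) → cum 346
  km 39 (Midtown, w=225) → cum 571  ≥ 465.5 → median here
  km 70 (Hillcrest, w=30) → cum 601
  km 72 (Southcross, w=300) → cum 901
  km 89 (Westmoor, w=30) → cum 931
Optimal location: km 39.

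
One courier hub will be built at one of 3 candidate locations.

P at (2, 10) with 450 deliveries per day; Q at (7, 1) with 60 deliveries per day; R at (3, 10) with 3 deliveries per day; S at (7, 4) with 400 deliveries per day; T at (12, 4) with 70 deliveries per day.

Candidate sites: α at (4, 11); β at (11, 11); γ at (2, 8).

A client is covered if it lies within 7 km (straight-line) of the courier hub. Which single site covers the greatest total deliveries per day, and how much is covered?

γ, covering 853

Coverage radius r = 7 km; a point is covered iff (Δx)²+(Δy)² ≤ 7² = 49.
  α (4, 11): covers {P, R} → 453
  β (11, 11): covers {none} → 0
  γ (2, 8): covers {P, R, S} → 853
Maximum coverage at γ: 853 deliveries per day.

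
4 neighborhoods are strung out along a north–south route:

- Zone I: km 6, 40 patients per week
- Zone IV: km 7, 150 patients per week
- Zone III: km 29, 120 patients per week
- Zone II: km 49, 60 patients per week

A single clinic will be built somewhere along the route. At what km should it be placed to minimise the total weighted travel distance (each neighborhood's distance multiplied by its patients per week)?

For a sum of weighted absolute distances on a line, the optimum is the weighted median (not the mean). Total weight W = 370; half-weight = 185.
Sort by position and accumulate weight:
  km 6 (Zone I, w=40) → cum 40
  km 7 (Zone IV, w=150) → cum 190  ≥ 185 → median here
  km 29 (Zone III, w=120) → cum 310
  km 49 (Zone II, w=60) → cum 370
Optimal location: km 7.

x = 7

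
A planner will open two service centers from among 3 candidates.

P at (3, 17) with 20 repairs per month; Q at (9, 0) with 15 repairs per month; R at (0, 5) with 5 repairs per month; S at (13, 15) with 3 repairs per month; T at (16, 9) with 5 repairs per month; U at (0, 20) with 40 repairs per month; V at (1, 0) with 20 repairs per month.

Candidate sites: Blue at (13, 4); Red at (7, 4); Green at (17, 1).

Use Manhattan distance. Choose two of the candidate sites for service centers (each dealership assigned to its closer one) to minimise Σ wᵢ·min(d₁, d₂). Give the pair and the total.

Evaluate every pair (each demand assigned to the nearer of the two):
  {Blue, Red}: total = 1663
  {Red, Green}: total = 1686
  {Blue, Green}: total = 2203
Best pair: {Blue, Red} with total 1663.

{Blue, Red}, total 1663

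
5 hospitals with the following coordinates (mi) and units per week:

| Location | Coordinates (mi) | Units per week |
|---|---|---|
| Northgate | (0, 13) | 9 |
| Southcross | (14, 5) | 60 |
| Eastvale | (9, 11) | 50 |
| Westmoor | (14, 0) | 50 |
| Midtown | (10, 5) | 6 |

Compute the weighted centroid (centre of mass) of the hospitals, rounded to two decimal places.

(11.71, 5.70)

The minimiser of Σwᵢ‖p−pᵢ‖² is the weighted centroid p* = (Σwᵢpᵢ)/(Σwᵢ).
Σwᵢ = 175.
Σwᵢxᵢ = 9·0 + 60·14 + 50·9 + 50·14 + 6·10 = 2050.
Σwᵢyᵢ = 9·13 + 60·5 + 50·11 + 50·0 + 6·5 = 997.
x* = 2050/175 = 11.71, y* = 997/175 = 5.70.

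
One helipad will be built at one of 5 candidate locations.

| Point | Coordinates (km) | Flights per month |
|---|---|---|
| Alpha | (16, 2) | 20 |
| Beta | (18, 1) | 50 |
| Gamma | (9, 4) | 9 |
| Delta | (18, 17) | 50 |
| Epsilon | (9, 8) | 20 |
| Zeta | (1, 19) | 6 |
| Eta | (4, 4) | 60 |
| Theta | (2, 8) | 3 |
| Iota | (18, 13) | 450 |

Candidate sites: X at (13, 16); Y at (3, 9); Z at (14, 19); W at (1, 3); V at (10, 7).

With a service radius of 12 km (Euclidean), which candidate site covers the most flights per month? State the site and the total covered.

Coverage radius r = 12 km; a point is covered iff (Δx)²+(Δy)² ≤ 12² = 144.
  X (13, 16): covers {Delta, Epsilon, Iota} → 520
  Y (3, 9): covers {Gamma, Epsilon, Zeta, Eta, Theta} → 98
  Z (14, 19): covers {Delta, Iota} → 500
  W (1, 3): covers {Gamma, Epsilon, Eta, Theta} → 92
  V (10, 7): covers {Alpha, Beta, Gamma, Epsilon, Eta, Theta, Iota} → 612
Maximum coverage at V: 612 flights per month.

V, covering 612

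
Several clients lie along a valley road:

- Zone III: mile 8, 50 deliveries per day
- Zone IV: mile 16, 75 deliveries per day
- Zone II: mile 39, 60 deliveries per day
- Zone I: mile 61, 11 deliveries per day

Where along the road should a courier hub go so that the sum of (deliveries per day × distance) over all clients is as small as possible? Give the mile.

For a sum of weighted absolute distances on a line, the optimum is the weighted median (not the mean). Total weight W = 196; half-weight = 98.
Sort by position and accumulate weight:
  mile 8 (Zone III, w=50) → cum 50
  mile 16 (Zone IV, w=75) → cum 125  ≥ 98 → median here
  mile 39 (Zone II, w=60) → cum 185
  mile 61 (Zone I, w=11) → cum 196
Optimal location: mile 16.

x = 16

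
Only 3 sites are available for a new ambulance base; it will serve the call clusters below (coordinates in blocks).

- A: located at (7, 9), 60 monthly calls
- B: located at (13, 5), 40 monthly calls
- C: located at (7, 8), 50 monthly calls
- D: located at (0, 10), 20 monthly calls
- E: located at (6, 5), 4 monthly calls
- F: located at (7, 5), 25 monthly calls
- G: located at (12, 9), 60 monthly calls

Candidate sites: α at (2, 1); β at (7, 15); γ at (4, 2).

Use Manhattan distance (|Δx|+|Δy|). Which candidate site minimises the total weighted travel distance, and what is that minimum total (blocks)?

β, total 2544 blocks

Total weighted distance at each candidate:
  α (2, 1): total = 3537
  β (7, 15): total = 2544
  γ (4, 2): total = 2840
Minimum is at β with total 2544 blocks.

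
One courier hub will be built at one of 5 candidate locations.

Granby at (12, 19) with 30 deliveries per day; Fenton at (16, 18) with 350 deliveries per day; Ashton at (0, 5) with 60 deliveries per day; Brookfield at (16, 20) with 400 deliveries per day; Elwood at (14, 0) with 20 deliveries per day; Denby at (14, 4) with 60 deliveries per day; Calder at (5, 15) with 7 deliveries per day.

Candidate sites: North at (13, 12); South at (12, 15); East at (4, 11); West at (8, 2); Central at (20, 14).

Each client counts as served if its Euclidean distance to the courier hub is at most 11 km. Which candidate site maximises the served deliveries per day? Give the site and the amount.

North, covering 847

Coverage radius r = 11 km; a point is covered iff (Δx)²+(Δy)² ≤ 11² = 121.
  North (13, 12): covers {Granby, Fenton, Brookfield, Denby, Calder} → 847
  South (12, 15): covers {Granby, Fenton, Brookfield, Calder} → 787
  East (4, 11): covers {Ashton, Calder} → 67
  West (8, 2): covers {Ashton, Elwood, Denby} → 140
  Central (20, 14): covers {Granby, Fenton, Brookfield} → 780
Maximum coverage at North: 847 deliveries per day.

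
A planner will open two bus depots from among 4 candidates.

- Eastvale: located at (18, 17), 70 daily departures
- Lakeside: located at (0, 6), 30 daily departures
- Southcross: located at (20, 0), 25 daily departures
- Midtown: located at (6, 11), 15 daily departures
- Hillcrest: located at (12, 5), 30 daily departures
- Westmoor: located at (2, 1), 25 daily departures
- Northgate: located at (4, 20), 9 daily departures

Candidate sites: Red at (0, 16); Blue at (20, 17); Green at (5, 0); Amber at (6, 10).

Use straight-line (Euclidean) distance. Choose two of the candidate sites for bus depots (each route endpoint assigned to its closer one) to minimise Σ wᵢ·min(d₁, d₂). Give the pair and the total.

{Blue, Amber}, total 1368.6

Evaluate every pair (each demand assigned to the nearer of the two):
  {Blue, Amber}: total = 1368.6
  {Blue, Green}: total = 1398.6
  {Red, Blue}: total = 1844.1
  {Green, Amber}: total = 1984.0
  {Red, Amber}: total = 2165.4
  {Red, Green}: total = 2376.4
Best pair: {Blue, Amber} with total 1368.6.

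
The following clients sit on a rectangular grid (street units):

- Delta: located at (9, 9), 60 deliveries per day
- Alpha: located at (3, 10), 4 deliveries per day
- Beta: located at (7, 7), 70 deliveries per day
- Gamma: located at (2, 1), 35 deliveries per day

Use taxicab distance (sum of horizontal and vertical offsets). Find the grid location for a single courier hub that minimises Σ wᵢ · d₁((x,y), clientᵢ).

(7, 7)

Manhattan distance separates: Σwᵢ(|x−xᵢ|+|y−yᵢ|) = Σwᵢ|x−xᵢ| + Σwᵢ|y−yᵢ|, so x and y are optimised independently as 1-D weighted medians.
Total weight W = 169; half = 84.5.
x-coordinate, sorted with cumulative weight:
  x=2 (Gamma, w=35) cum 35
  x=3 (Alpha, w=4) cum 39
  x=7 (Beta, w=70) cum 109  ← median
  x=9 (Delta, w=60) cum 169
⇒ x* = 7
y-coordinate, sorted with cumulative weight:
  y=1 (Gamma, w=35) cum 35
  y=7 (Beta, w=70) cum 105  ← median
  y=9 (Delta, w=60) cum 165
  y=10 (Alpha, w=4) cum 169
⇒ y* = 7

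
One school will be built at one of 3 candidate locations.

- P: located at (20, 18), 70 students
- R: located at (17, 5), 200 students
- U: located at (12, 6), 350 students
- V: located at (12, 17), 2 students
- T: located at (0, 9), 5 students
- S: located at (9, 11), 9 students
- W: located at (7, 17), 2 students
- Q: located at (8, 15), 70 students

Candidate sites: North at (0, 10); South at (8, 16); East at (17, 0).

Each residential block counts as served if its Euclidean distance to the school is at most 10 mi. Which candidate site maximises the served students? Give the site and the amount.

East, covering 550

Coverage radius r = 10 mi; a point is covered iff (Δx)²+(Δy)² ≤ 10² = 100.
  North (0, 10): covers {T, S, W, Q} → 86
  South (8, 16): covers {V, S, W, Q} → 83
  East (17, 0): covers {R, U} → 550
Maximum coverage at East: 550 students.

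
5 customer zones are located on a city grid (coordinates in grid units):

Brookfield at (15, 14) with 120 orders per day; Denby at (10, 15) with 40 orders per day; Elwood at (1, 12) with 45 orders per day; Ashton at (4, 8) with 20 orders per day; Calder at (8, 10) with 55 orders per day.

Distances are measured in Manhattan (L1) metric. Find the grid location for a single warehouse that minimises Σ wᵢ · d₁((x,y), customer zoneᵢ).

Manhattan distance separates: Σwᵢ(|x−xᵢ|+|y−yᵢ|) = Σwᵢ|x−xᵢ| + Σwᵢ|y−yᵢ|, so x and y are optimised independently as 1-D weighted medians.
Total weight W = 280; half = 140.
x-coordinate, sorted with cumulative weight:
  x=1 (Elwood, w=45) cum 45
  x=4 (Ashton, w=20) cum 65
  x=8 (Calder, w=55) cum 120
  x=10 (Denby, w=40) cum 160  ← median
  x=15 (Brookfield, w=120) cum 280
⇒ x* = 10
y-coordinate, sorted with cumulative weight:
  y=8 (Ashton, w=20) cum 20
  y=10 (Calder, w=55) cum 75
  y=12 (Elwood, w=45) cum 120
  y=14 (Brookfield, w=120) cum 240  ← median
  y=15 (Denby, w=40) cum 280
⇒ y* = 14

(10, 14)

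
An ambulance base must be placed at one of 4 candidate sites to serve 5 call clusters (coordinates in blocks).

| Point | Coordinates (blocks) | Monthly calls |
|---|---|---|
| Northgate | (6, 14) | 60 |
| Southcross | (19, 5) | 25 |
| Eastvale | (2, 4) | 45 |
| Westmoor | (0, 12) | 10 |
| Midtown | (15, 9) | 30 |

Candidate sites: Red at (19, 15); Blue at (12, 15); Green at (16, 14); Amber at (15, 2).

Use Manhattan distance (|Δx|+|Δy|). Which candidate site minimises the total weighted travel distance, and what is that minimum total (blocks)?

Blue, total 2210 blocks

Total weighted distance at each candidate:
  Red (19, 15): total = 2870
  Blue (12, 15): total = 2210
  Green (16, 14): total = 2340
  Amber (15, 2): total = 2570
Minimum is at Blue with total 2210 blocks.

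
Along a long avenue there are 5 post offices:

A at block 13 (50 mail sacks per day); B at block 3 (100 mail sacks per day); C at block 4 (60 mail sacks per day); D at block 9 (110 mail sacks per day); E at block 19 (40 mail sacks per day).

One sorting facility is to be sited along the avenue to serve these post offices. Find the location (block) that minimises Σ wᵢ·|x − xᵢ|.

x = 9

For a sum of weighted absolute distances on a line, the optimum is the weighted median (not the mean). Total weight W = 360; half-weight = 180.
Sort by position and accumulate weight:
  block 3 (B, w=100) → cum 100
  block 4 (C, w=60) → cum 160
  block 9 (D, w=110) → cum 270  ≥ 180 → median here
  block 13 (A, w=50) → cum 320
  block 19 (E, w=40) → cum 360
Optimal location: block 9.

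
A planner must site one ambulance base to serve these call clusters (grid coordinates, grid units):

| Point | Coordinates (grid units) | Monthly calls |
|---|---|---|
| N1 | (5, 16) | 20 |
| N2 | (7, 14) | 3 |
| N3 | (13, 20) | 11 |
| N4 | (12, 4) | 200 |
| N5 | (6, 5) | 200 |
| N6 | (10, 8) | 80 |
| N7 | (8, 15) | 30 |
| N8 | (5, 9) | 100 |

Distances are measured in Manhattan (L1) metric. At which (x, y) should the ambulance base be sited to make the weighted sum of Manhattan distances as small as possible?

Manhattan distance separates: Σwᵢ(|x−xᵢ|+|y−yᵢ|) = Σwᵢ|x−xᵢ| + Σwᵢ|y−yᵢ|, so x and y are optimised independently as 1-D weighted medians.
Total weight W = 644; half = 322.
x-coordinate, sorted with cumulative weight:
  x=5 (N1, w=20) cum 20
  x=5 (N8, w=100) cum 120
  x=6 (N5, w=200) cum 320
  x=7 (N2, w=3) cum 323  ← median
  x=8 (N7, w=30) cum 353
  x=10 (N6, w=80) cum 433
  x=12 (N4, w=200) cum 633
  x=13 (N3, w=11) cum 644
⇒ x* = 7
y-coordinate, sorted with cumulative weight:
  y=4 (N4, w=200) cum 200
  y=5 (N5, w=200) cum 400  ← median
  y=8 (N6, w=80) cum 480
  y=9 (N8, w=100) cum 580
  y=14 (N2, w=3) cum 583
  y=15 (N7, w=30) cum 613
  y=16 (N1, w=20) cum 633
  y=20 (N3, w=11) cum 644
⇒ y* = 5

(7, 5)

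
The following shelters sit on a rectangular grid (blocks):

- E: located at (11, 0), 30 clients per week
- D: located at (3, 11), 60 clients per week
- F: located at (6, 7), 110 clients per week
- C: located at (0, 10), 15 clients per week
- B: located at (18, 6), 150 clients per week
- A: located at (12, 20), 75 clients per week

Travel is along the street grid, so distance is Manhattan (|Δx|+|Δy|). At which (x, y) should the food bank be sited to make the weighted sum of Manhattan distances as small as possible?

(12, 7)

Manhattan distance separates: Σwᵢ(|x−xᵢ|+|y−yᵢ|) = Σwᵢ|x−xᵢ| + Σwᵢ|y−yᵢ|, so x and y are optimised independently as 1-D weighted medians.
Total weight W = 440; half = 220.
x-coordinate, sorted with cumulative weight:
  x=0 (C, w=15) cum 15
  x=3 (D, w=60) cum 75
  x=6 (F, w=110) cum 185
  x=11 (E, w=30) cum 215
  x=12 (A, w=75) cum 290  ← median
  x=18 (B, w=150) cum 440
⇒ x* = 12
y-coordinate, sorted with cumulative weight:
  y=0 (E, w=30) cum 30
  y=6 (B, w=150) cum 180
  y=7 (F, w=110) cum 290  ← median
  y=10 (C, w=15) cum 305
  y=11 (D, w=60) cum 365
  y=20 (A, w=75) cum 440
⇒ y* = 7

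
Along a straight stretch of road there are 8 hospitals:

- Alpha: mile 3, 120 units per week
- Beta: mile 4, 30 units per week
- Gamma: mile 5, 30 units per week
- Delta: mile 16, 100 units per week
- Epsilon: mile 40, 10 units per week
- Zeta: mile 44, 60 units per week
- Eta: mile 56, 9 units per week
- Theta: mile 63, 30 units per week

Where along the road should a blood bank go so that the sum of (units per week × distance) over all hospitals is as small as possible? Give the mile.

x = 16

For a sum of weighted absolute distances on a line, the optimum is the weighted median (not the mean). Total weight W = 389; half-weight = 194.5.
Sort by position and accumulate weight:
  mile 3 (Alpha, w=120) → cum 120
  mile 4 (Beta, w=30) → cum 150
  mile 5 (Gamma, w=30) → cum 180
  mile 16 (Delta, w=100) → cum 280  ≥ 194.5 → median here
  mile 40 (Epsilon, w=10) → cum 290
  mile 44 (Zeta, w=60) → cum 350
  mile 56 (Eta, w=9) → cum 359
  mile 63 (Theta, w=30) → cum 389
Optimal location: mile 16.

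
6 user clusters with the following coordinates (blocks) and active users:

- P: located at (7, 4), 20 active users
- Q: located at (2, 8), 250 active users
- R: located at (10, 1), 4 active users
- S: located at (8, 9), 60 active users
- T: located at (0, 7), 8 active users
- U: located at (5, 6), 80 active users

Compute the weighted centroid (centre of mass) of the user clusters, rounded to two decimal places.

The minimiser of Σwᵢ‖p−pᵢ‖² is the weighted centroid p* = (Σwᵢpᵢ)/(Σwᵢ).
Σwᵢ = 422.
Σwᵢxᵢ = 20·7 + 250·2 + 4·10 + 60·8 + 8·0 + 80·5 = 1560.
Σwᵢyᵢ = 20·4 + 250·8 + 4·1 + 60·9 + 8·7 + 80·6 = 3160.
x* = 1560/422 = 3.70, y* = 3160/422 = 7.49.

(3.70, 7.49)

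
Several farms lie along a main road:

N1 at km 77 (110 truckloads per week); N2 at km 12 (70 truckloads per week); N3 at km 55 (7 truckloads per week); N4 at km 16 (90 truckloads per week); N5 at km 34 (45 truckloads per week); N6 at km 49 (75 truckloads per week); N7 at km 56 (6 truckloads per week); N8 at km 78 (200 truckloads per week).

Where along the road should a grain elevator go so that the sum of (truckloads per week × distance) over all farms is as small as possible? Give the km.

x = 77

For a sum of weighted absolute distances on a line, the optimum is the weighted median (not the mean). Total weight W = 603; half-weight = 301.5.
Sort by position and accumulate weight:
  km 12 (N2, w=70) → cum 70
  km 16 (N4, w=90) → cum 160
  km 34 (N5, w=45) → cum 205
  km 49 (N6, w=75) → cum 280
  km 55 (N3, w=7) → cum 287
  km 56 (N7, w=6) → cum 293
  km 77 (N1, w=110) → cum 403  ≥ 301.5 → median here
  km 78 (N8, w=200) → cum 603
Optimal location: km 77.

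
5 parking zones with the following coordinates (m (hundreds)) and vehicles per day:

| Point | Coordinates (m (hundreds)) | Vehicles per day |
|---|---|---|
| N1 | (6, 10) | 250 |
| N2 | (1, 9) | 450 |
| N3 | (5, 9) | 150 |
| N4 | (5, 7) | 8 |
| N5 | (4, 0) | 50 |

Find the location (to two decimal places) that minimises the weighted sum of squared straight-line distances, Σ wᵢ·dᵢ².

(3.24, 8.76)

The minimiser of Σwᵢ‖p−pᵢ‖² is the weighted centroid p* = (Σwᵢpᵢ)/(Σwᵢ).
Σwᵢ = 908.
Σwᵢxᵢ = 250·6 + 450·1 + 150·5 + 8·5 + 50·4 = 2940.
Σwᵢyᵢ = 250·10 + 450·9 + 150·9 + 8·7 + 50·0 = 7956.
x* = 2940/908 = 3.24, y* = 7956/908 = 8.76.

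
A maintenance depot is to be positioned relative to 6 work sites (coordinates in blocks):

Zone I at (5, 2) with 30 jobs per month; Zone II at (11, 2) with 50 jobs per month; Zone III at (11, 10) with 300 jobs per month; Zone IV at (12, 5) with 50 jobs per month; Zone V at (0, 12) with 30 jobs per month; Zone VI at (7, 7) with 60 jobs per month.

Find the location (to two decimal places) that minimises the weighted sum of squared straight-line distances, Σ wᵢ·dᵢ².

The minimiser of Σwᵢ‖p−pᵢ‖² is the weighted centroid p* = (Σwᵢpᵢ)/(Σwᵢ).
Σwᵢ = 520.
Σwᵢxᵢ = 30·5 + 50·11 + 300·11 + 50·12 + 30·0 + 60·7 = 5020.
Σwᵢyᵢ = 30·2 + 50·2 + 300·10 + 50·5 + 30·12 + 60·7 = 4190.
x* = 5020/520 = 9.65, y* = 4190/520 = 8.06.

(9.65, 8.06)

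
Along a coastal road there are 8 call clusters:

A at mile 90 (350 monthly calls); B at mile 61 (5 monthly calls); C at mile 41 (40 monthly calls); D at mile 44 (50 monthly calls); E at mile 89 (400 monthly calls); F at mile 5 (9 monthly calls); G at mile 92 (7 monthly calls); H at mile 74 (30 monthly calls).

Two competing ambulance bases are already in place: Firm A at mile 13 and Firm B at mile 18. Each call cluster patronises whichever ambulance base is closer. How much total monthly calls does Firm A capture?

The indifferent point is the midpoint (13+18)/2 = 15.5; call clusters left of it (closer to Firm A at 13) go to Firm A, those right go to Firm B.
  F at 5 (w=9) → Firm A
  C at 41 (w=40) → Firm B
  D at 44 (w=50) → Firm B
  B at 61 (w=5) → Firm B
  H at 74 (w=30) → Firm B
  E at 89 (w=400) → Firm B
  A at 90 (w=350) → Firm B
  G at 92 (w=7) → Firm B
Firm A captures 9; Firm B captures 882.

9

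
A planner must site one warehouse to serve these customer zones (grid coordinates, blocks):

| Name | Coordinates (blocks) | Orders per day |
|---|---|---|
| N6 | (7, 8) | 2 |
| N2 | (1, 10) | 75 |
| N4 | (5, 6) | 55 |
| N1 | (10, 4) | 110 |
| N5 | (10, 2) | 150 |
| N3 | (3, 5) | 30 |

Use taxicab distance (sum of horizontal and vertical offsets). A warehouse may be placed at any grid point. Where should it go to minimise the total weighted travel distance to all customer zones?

(10, 4)

Manhattan distance separates: Σwᵢ(|x−xᵢ|+|y−yᵢ|) = Σwᵢ|x−xᵢ| + Σwᵢ|y−yᵢ|, so x and y are optimised independently as 1-D weighted medians.
Total weight W = 422; half = 211.
x-coordinate, sorted with cumulative weight:
  x=1 (N2, w=75) cum 75
  x=3 (N3, w=30) cum 105
  x=5 (N4, w=55) cum 160
  x=7 (N6, w=2) cum 162
  x=10 (N1, w=110) cum 272  ← median
  x=10 (N5, w=150) cum 422
⇒ x* = 10
y-coordinate, sorted with cumulative weight:
  y=2 (N5, w=150) cum 150
  y=4 (N1, w=110) cum 260  ← median
  y=5 (N3, w=30) cum 290
  y=6 (N4, w=55) cum 345
  y=8 (N6, w=2) cum 347
  y=10 (N2, w=75) cum 422
⇒ y* = 4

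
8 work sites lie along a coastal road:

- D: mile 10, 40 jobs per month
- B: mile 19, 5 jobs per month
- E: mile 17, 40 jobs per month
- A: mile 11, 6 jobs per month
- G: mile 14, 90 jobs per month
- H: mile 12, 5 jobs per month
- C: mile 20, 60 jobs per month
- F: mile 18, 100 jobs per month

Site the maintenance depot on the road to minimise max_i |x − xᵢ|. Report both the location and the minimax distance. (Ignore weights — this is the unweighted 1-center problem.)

The 1-center on a line is the midpoint of the two extreme points: leftmost at 10, rightmost at 20.
Optimal location = (10 + 20)/2 = 15; maximum distance = (20 − 10)/2 = 5.

location 15, max distance 5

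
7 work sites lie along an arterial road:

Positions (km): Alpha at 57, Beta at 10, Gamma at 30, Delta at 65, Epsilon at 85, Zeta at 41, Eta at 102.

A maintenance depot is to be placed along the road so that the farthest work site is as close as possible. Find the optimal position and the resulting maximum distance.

The 1-center on a line is the midpoint of the two extreme points: leftmost at 10, rightmost at 102.
Optimal location = (10 + 102)/2 = 56; maximum distance = (102 − 10)/2 = 46.

location 56, max distance 46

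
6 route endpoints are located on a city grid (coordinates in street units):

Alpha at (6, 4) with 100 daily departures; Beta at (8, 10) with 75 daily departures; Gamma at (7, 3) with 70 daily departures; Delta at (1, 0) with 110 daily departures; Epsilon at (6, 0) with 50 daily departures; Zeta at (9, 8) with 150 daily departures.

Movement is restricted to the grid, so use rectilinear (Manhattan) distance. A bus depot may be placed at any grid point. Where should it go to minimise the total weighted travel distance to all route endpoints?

Manhattan distance separates: Σwᵢ(|x−xᵢ|+|y−yᵢ|) = Σwᵢ|x−xᵢ| + Σwᵢ|y−yᵢ|, so x and y are optimised independently as 1-D weighted medians.
Total weight W = 555; half = 277.5.
x-coordinate, sorted with cumulative weight:
  x=1 (Delta, w=110) cum 110
  x=6 (Alpha, w=100) cum 210
  x=6 (Epsilon, w=50) cum 260
  x=7 (Gamma, w=70) cum 330  ← median
  x=8 (Beta, w=75) cum 405
  x=9 (Zeta, w=150) cum 555
⇒ x* = 7
y-coordinate, sorted with cumulative weight:
  y=0 (Delta, w=110) cum 110
  y=0 (Epsilon, w=50) cum 160
  y=3 (Gamma, w=70) cum 230
  y=4 (Alpha, w=100) cum 330  ← median
  y=8 (Zeta, w=150) cum 480
  y=10 (Beta, w=75) cum 555
⇒ y* = 4

(7, 4)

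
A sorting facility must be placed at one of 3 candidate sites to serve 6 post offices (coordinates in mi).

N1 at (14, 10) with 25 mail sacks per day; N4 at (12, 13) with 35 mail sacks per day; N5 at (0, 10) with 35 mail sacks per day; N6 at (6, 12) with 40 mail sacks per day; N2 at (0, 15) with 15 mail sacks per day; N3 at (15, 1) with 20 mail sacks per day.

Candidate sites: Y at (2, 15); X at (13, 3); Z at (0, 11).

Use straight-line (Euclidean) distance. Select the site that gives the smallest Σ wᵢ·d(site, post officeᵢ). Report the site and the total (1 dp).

Z, total 1475.6 mi

Total weighted distance at each candidate:
  Y (2, 15): total = 1482.5
  X (13, 3): total = 1823.3
  Z (0, 11): total = 1475.6
Minimum is at Z with total 1475.6 mi.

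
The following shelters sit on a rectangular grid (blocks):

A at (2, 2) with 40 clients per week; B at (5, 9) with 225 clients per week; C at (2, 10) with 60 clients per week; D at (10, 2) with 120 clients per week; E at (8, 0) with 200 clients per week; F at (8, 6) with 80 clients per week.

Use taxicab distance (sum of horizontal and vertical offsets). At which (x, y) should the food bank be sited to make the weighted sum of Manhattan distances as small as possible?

(8, 6)

Manhattan distance separates: Σwᵢ(|x−xᵢ|+|y−yᵢ|) = Σwᵢ|x−xᵢ| + Σwᵢ|y−yᵢ|, so x and y are optimised independently as 1-D weighted medians.
Total weight W = 725; half = 362.5.
x-coordinate, sorted with cumulative weight:
  x=2 (A, w=40) cum 40
  x=2 (C, w=60) cum 100
  x=5 (B, w=225) cum 325
  x=8 (E, w=200) cum 525  ← median
  x=8 (F, w=80) cum 605
  x=10 (D, w=120) cum 725
⇒ x* = 8
y-coordinate, sorted with cumulative weight:
  y=0 (E, w=200) cum 200
  y=2 (A, w=40) cum 240
  y=2 (D, w=120) cum 360
  y=6 (F, w=80) cum 440  ← median
  y=9 (B, w=225) cum 665
  y=10 (C, w=60) cum 725
⇒ y* = 6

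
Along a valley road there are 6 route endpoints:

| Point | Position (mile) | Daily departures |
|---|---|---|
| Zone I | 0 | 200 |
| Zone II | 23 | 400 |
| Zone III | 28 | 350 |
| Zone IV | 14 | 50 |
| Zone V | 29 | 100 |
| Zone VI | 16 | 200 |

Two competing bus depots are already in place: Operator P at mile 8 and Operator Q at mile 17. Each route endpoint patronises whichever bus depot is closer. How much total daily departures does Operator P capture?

The indifferent point is the midpoint (8+17)/2 = 12.5; route endpoints left of it (closer to Operator P at 8) go to Operator P, those right go to Operator Q.
  Zone I at 0 (w=200) → Operator P
  Zone IV at 14 (w=50) → Operator Q
  Zone VI at 16 (w=200) → Operator Q
  Zone II at 23 (w=400) → Operator Q
  Zone III at 28 (w=350) → Operator Q
  Zone V at 29 (w=100) → Operator Q
Operator P captures 200; Operator Q captures 1100.

200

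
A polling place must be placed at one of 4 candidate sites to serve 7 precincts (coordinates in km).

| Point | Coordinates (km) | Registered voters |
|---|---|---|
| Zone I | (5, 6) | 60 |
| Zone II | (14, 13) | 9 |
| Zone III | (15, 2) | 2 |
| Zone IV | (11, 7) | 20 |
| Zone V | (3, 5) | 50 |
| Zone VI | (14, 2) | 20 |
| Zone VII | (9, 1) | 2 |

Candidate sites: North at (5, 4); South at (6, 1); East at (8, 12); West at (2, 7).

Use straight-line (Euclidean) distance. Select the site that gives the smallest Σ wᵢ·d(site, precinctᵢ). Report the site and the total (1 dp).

North, total 695.3 km

Total weighted distance at each candidate:
  North (5, 4): total = 695.3
  South (6, 1): total = 1027.3
  East (8, 12): total = 1283.7
  West (2, 7): total = 908.6
Minimum is at North with total 695.3 km.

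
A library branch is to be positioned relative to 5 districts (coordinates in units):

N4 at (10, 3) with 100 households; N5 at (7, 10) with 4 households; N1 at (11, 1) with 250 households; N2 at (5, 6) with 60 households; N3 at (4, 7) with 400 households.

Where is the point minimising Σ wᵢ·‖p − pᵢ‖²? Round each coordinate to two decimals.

The minimiser of Σwᵢ‖p−pᵢ‖² is the weighted centroid p* = (Σwᵢpᵢ)/(Σwᵢ).
Σwᵢ = 814.
Σwᵢxᵢ = 100·10 + 4·7 + 250·11 + 60·5 + 400·4 = 5678.
Σwᵢyᵢ = 100·3 + 4·10 + 250·1 + 60·6 + 400·7 = 3750.
x* = 5678/814 = 6.98, y* = 3750/814 = 4.61.

(6.98, 4.61)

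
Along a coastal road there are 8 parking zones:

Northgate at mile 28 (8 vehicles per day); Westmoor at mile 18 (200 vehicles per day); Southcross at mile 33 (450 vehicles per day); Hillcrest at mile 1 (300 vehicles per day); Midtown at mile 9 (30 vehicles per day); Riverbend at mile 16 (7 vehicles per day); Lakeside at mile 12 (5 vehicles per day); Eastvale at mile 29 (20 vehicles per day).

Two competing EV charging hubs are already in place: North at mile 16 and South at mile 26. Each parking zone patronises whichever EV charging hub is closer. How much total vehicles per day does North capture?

The indifferent point is the midpoint (16+26)/2 = 21; parking zones left of it (closer to North at 16) go to North, those right go to South.
  Hillcrest at 1 (w=300) → North
  Midtown at 9 (w=30) → North
  Lakeside at 12 (w=5) → North
  Riverbend at 16 (w=7) → North
  Westmoor at 18 (w=200) → North
  Northgate at 28 (w=8) → South
  Eastvale at 29 (w=20) → South
  Southcross at 33 (w=450) → South
North captures 542; South captures 478.

542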